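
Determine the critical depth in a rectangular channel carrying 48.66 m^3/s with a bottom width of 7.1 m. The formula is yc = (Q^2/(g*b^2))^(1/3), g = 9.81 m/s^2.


Using yc = (Q^2 / (g * b^2))^(1/3):
Q^2 = 48.66^2 = 2367.8.
g * b^2 = 9.81 * 7.1^2 = 9.81 * 50.41 = 494.52.
Q^2 / (g*b^2) = 2367.8 / 494.52 = 4.7881.
yc = 4.7881^(1/3) = 1.6855 m.

1.6855


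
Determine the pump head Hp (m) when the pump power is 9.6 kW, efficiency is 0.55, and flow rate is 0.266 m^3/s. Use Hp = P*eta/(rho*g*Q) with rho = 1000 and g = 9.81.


Pump head formula: Hp = P * eta / (rho * g * Q).
Numerator: P * eta = 9.6 * 1000 * 0.55 = 5280.0 W.
Denominator: rho * g * Q = 1000 * 9.81 * 0.266 = 2609.46.
Hp = 5280.0 / 2609.46 = 2.02 m.

2.02


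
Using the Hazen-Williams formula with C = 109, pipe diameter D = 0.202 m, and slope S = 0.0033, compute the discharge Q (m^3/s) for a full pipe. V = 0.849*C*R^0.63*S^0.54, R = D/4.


For a full circular pipe, R = D/4 = 0.202/4 = 0.0505 m.
V = 0.849 * 109 * 0.0505^0.63 * 0.0033^0.54
  = 0.849 * 109 * 0.152431 * 0.045709
  = 0.6448 m/s.
Pipe area A = pi*D^2/4 = pi*0.202^2/4 = 0.032 m^2.
Q = A * V = 0.032 * 0.6448 = 0.0207 m^3/s.

0.0207


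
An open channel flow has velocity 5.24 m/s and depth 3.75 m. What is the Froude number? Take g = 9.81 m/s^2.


The Froude number is defined as Fr = V / sqrt(g*y).
g*y = 9.81 * 3.75 = 36.7875.
sqrt(g*y) = sqrt(36.7875) = 6.0653.
Fr = 5.24 / 6.0653 = 0.8639.

0.8639


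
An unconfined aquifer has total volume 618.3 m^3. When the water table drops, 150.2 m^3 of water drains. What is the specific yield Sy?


Specific yield Sy = Volume drained / Total volume.
Sy = 150.2 / 618.3
   = 0.2429.

0.2429


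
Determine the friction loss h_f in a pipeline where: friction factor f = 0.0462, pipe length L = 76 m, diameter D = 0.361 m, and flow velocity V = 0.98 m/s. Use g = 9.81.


Darcy-Weisbach equation: h_f = f * (L/D) * V^2/(2g).
f * L/D = 0.0462 * 76/0.361 = 9.7263.
V^2/(2g) = 0.98^2 / (2*9.81) = 0.9604 / 19.62 = 0.049 m.
h_f = 9.7263 * 0.049 = 0.476 m.

0.476


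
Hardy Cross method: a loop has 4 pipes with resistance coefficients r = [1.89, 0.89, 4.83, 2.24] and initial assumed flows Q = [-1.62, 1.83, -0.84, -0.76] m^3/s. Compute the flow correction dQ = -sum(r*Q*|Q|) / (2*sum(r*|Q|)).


Numerator terms (r*Q*|Q|): 1.89*-1.62*|-1.62| = -4.9601; 0.89*1.83*|1.83| = 2.9805; 4.83*-0.84*|-0.84| = -3.408; 2.24*-0.76*|-0.76| = -1.2938.
Sum of numerator = -6.6815.
Denominator terms (r*|Q|): 1.89*|-1.62| = 3.0618; 0.89*|1.83| = 1.6287; 4.83*|-0.84| = 4.0572; 2.24*|-0.76| = 1.7024.
2 * sum of denominator = 2 * 10.4501 = 20.9002.
dQ = --6.6815 / 20.9002 = 0.3197 m^3/s.

0.3197


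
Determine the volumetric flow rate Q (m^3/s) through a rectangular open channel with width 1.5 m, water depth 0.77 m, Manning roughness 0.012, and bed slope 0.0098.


For a rectangular channel, the cross-sectional area A = b * y = 1.5 * 0.77 = 1.16 m^2.
The wetted perimeter P = b + 2y = 1.5 + 2*0.77 = 3.04 m.
Hydraulic radius R = A/P = 1.16/3.04 = 0.3799 m.
Velocity V = (1/n)*R^(2/3)*S^(1/2) = (1/0.012)*0.3799^(2/3)*0.0098^(1/2) = 4.3275 m/s.
Discharge Q = A * V = 1.16 * 4.3275 = 4.998 m^3/s.

4.998


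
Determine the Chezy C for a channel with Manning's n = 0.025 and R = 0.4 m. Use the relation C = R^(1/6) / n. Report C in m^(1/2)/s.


The Chezy coefficient relates to Manning's n through C = R^(1/6) / n.
R^(1/6) = 0.4^(1/6) = 0.858374.
C = 0.858374 / 0.025 = 34.33 m^(1/2)/s.

34.33


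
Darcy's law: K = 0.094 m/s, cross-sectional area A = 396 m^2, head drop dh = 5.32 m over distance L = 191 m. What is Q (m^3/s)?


Darcy's law: Q = K * A * i, where i = dh/L.
Hydraulic gradient i = 5.32 / 191 = 0.027853.
Q = 0.094 * 396 * 0.027853
  = 1.0368 m^3/s.

1.0368


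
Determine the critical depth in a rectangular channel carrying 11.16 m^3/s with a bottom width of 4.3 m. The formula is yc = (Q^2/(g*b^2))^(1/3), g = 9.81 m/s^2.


Using yc = (Q^2 / (g * b^2))^(1/3):
Q^2 = 11.16^2 = 124.55.
g * b^2 = 9.81 * 4.3^2 = 9.81 * 18.49 = 181.39.
Q^2 / (g*b^2) = 124.55 / 181.39 = 0.6866.
yc = 0.6866^(1/3) = 0.8822 m.

0.8822


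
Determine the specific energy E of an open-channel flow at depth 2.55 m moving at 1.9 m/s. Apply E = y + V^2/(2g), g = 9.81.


Specific energy E = y + V^2/(2g).
Velocity head = V^2/(2g) = 1.9^2 / (2*9.81) = 3.61 / 19.62 = 0.184 m.
E = 2.55 + 0.184 = 2.734 m.

2.734


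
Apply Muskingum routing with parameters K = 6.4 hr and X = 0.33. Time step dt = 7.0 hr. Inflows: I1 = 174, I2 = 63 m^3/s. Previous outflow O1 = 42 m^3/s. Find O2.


Muskingum coefficients:
denom = 2*K*(1-X) + dt = 2*6.4*(1-0.33) + 7.0 = 15.576.
C0 = (dt - 2*K*X)/denom = (7.0 - 2*6.4*0.33)/15.576 = 0.1782.
C1 = (dt + 2*K*X)/denom = (7.0 + 2*6.4*0.33)/15.576 = 0.7206.
C2 = (2*K*(1-X) - dt)/denom = 0.1012.
O2 = C0*I2 + C1*I1 + C2*O1
   = 0.1782*63 + 0.7206*174 + 0.1012*42
   = 140.86 m^3/s.

140.86


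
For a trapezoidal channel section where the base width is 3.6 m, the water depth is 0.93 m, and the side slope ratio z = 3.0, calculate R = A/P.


For a trapezoidal section with side slope z:
A = (b + z*y)*y = (3.6 + 3.0*0.93)*0.93 = 5.943 m^2.
P = b + 2*y*sqrt(1 + z^2) = 3.6 + 2*0.93*sqrt(1 + 3.0^2) = 9.482 m.
R = A/P = 5.943 / 9.482 = 0.6267 m.

0.6267


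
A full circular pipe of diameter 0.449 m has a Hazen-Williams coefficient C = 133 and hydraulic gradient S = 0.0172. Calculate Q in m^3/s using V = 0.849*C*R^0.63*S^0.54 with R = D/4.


For a full circular pipe, R = D/4 = 0.449/4 = 0.1123 m.
V = 0.849 * 133 * 0.1123^0.63 * 0.0172^0.54
  = 0.849 * 133 * 0.252126 * 0.111477
  = 3.1737 m/s.
Pipe area A = pi*D^2/4 = pi*0.449^2/4 = 0.1583 m^2.
Q = A * V = 0.1583 * 3.1737 = 0.5025 m^3/s.

0.5025


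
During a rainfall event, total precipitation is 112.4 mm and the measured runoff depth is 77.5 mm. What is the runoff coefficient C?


The runoff coefficient C = runoff depth / rainfall depth.
C = 77.5 / 112.4
  = 0.6895.

0.6895


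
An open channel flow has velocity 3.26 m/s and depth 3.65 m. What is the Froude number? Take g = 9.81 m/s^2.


The Froude number is defined as Fr = V / sqrt(g*y).
g*y = 9.81 * 3.65 = 35.8065.
sqrt(g*y) = sqrt(35.8065) = 5.9839.
Fr = 3.26 / 5.9839 = 0.5448.

0.5448


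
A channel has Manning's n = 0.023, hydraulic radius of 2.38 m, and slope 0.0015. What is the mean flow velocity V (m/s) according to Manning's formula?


Manning's equation gives V = (1/n) * R^(2/3) * S^(1/2).
First, compute R^(2/3) = 2.38^(2/3) = 1.7826.
Next, S^(1/2) = 0.0015^(1/2) = 0.03873.
Then 1/n = 1/0.023 = 43.48.
V = 43.48 * 1.7826 * 0.03873 = 3.0017 m/s.

3.0017


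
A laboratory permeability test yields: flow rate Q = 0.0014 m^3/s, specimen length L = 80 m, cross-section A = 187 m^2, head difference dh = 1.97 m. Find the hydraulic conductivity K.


From K = Q*L / (A*dh):
Numerator: Q*L = 0.0014 * 80 = 0.112.
Denominator: A*dh = 187 * 1.97 = 368.39.
K = 0.112 / 368.39 = 0.000304 m/s.

0.000304


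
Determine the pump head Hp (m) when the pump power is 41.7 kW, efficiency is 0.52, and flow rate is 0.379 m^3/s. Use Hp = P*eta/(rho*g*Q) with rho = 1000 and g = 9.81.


Pump head formula: Hp = P * eta / (rho * g * Q).
Numerator: P * eta = 41.7 * 1000 * 0.52 = 21684.0 W.
Denominator: rho * g * Q = 1000 * 9.81 * 0.379 = 3717.99.
Hp = 21684.0 / 3717.99 = 5.83 m.

5.83


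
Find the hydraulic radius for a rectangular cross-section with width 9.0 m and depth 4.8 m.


For a rectangular section:
Flow area A = b * y = 9.0 * 4.8 = 43.2 m^2.
Wetted perimeter P = b + 2y = 9.0 + 2*4.8 = 18.6 m.
Hydraulic radius R = A/P = 43.2 / 18.6 = 2.3226 m.

2.3226


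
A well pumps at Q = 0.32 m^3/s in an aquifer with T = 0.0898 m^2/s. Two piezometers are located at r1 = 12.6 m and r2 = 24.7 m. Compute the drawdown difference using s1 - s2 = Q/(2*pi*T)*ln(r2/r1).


Thiem equation: s1 - s2 = Q/(2*pi*T) * ln(r2/r1).
ln(r2/r1) = ln(24.7/12.6) = 0.6731.
Q/(2*pi*T) = 0.32 / (2*pi*0.0898) = 0.32 / 0.5642 = 0.5671.
s1 - s2 = 0.5671 * 0.6731 = 0.3817 m.

0.3817


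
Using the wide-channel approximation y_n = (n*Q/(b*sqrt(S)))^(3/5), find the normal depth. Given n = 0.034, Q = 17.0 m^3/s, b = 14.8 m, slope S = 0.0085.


We use the wide-channel approximation y_n = (n*Q/(b*sqrt(S)))^(3/5).
sqrt(S) = sqrt(0.0085) = 0.092195.
Numerator: n*Q = 0.034 * 17.0 = 0.578.
Denominator: b*sqrt(S) = 14.8 * 0.092195 = 1.364486.
arg = 0.4236.
y_n = 0.4236^(3/5) = 0.5973 m.

0.5973


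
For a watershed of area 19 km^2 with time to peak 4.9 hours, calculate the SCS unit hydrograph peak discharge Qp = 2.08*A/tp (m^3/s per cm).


SCS formula: Qp = 2.08 * A / tp.
Qp = 2.08 * 19 / 4.9
   = 39.52 / 4.9
   = 8.07 m^3/s per cm.

8.07


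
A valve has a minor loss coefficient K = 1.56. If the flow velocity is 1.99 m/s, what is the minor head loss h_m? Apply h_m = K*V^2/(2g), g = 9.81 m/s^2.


Minor loss formula: h_m = K * V^2/(2g).
V^2 = 1.99^2 = 3.9601.
V^2/(2g) = 3.9601 / 19.62 = 0.2018 m.
h_m = 1.56 * 0.2018 = 0.3149 m.

0.3149


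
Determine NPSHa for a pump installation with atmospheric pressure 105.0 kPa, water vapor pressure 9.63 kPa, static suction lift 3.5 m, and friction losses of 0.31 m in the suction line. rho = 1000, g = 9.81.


NPSHa = p_atm/(rho*g) - z_s - hf_s - p_vap/(rho*g).
p_atm/(rho*g) = 105.0*1000 / (1000*9.81) = 10.703 m.
p_vap/(rho*g) = 9.63*1000 / (1000*9.81) = 0.982 m.
NPSHa = 10.703 - 3.5 - 0.31 - 0.982
      = 5.91 m.

5.91


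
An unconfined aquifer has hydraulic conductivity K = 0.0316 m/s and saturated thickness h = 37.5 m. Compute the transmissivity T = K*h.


Transmissivity is defined as T = K * h.
T = 0.0316 * 37.5
  = 1.185 m^2/s.

1.185


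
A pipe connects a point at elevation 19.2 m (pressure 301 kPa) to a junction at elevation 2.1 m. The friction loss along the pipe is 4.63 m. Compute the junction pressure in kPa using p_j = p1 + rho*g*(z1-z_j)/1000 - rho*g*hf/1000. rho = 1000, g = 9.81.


Junction pressure: p_j = p1 + rho*g*(z1 - z_j)/1000 - rho*g*hf/1000.
Elevation term = 1000*9.81*(19.2 - 2.1)/1000 = 167.751 kPa.
Friction term = 1000*9.81*4.63/1000 = 45.42 kPa.
p_j = 301 + 167.751 - 45.42 = 423.33 kPa.

423.33


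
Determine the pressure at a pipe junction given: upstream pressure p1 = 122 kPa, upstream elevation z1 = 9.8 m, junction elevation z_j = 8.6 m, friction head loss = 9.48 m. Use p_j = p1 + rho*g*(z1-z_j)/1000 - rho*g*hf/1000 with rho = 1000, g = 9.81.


Junction pressure: p_j = p1 + rho*g*(z1 - z_j)/1000 - rho*g*hf/1000.
Elevation term = 1000*9.81*(9.8 - 8.6)/1000 = 11.772 kPa.
Friction term = 1000*9.81*9.48/1000 = 92.999 kPa.
p_j = 122 + 11.772 - 92.999 = 40.77 kPa.

40.77


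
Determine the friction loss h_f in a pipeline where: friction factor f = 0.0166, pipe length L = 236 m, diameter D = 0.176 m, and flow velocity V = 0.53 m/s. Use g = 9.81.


Darcy-Weisbach equation: h_f = f * (L/D) * V^2/(2g).
f * L/D = 0.0166 * 236/0.176 = 22.2591.
V^2/(2g) = 0.53^2 / (2*9.81) = 0.2809 / 19.62 = 0.0143 m.
h_f = 22.2591 * 0.0143 = 0.319 m.

0.319


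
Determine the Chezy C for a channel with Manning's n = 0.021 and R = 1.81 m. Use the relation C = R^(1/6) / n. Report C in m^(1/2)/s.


The Chezy coefficient relates to Manning's n through C = R^(1/6) / n.
R^(1/6) = 1.81^(1/6) = 1.103942.
C = 1.103942 / 0.021 = 52.57 m^(1/2)/s.

52.57


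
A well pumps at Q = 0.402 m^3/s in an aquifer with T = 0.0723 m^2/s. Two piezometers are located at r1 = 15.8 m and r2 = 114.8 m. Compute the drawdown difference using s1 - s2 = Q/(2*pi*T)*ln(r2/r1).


Thiem equation: s1 - s2 = Q/(2*pi*T) * ln(r2/r1).
ln(r2/r1) = ln(114.8/15.8) = 1.9832.
Q/(2*pi*T) = 0.402 / (2*pi*0.0723) = 0.402 / 0.4543 = 0.8849.
s1 - s2 = 0.8849 * 1.9832 = 1.755 m.

1.755


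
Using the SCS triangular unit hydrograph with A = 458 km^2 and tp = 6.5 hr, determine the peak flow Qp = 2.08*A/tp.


SCS formula: Qp = 2.08 * A / tp.
Qp = 2.08 * 458 / 6.5
   = 952.64 / 6.5
   = 146.56 m^3/s per cm.

146.56


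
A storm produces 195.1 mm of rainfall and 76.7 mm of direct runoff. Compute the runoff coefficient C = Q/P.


The runoff coefficient C = runoff depth / rainfall depth.
C = 76.7 / 195.1
  = 0.3931.

0.3931


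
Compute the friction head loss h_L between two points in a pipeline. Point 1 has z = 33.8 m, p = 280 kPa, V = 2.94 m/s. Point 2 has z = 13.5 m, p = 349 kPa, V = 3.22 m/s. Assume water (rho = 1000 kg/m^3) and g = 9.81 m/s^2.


Total head at each section: H = z + p/(rho*g) + V^2/(2g).
H1 = 33.8 + 280*1000/(1000*9.81) + 2.94^2/(2*9.81)
   = 33.8 + 28.542 + 0.4406
   = 62.783 m.
H2 = 13.5 + 349*1000/(1000*9.81) + 3.22^2/(2*9.81)
   = 13.5 + 35.576 + 0.5285
   = 49.604 m.
h_L = H1 - H2 = 62.783 - 49.604 = 13.178 m.

13.178


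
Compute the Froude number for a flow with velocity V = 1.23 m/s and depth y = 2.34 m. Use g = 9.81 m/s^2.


The Froude number is defined as Fr = V / sqrt(g*y).
g*y = 9.81 * 2.34 = 22.9554.
sqrt(g*y) = sqrt(22.9554) = 4.7912.
Fr = 1.23 / 4.7912 = 0.2567.

0.2567


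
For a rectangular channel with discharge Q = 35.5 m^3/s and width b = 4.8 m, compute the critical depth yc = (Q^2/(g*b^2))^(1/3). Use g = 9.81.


Using yc = (Q^2 / (g * b^2))^(1/3):
Q^2 = 35.5^2 = 1260.25.
g * b^2 = 9.81 * 4.8^2 = 9.81 * 23.04 = 226.02.
Q^2 / (g*b^2) = 1260.25 / 226.02 = 5.5758.
yc = 5.5758^(1/3) = 1.7732 m.

1.7732


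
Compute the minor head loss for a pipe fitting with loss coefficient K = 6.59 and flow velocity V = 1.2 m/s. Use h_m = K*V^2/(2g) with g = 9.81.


Minor loss formula: h_m = K * V^2/(2g).
V^2 = 1.2^2 = 1.44.
V^2/(2g) = 1.44 / 19.62 = 0.0734 m.
h_m = 6.59 * 0.0734 = 0.4837 m.

0.4837


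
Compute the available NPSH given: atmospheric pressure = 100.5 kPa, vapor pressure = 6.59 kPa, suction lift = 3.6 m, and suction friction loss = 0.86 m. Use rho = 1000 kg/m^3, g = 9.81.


NPSHa = p_atm/(rho*g) - z_s - hf_s - p_vap/(rho*g).
p_atm/(rho*g) = 100.5*1000 / (1000*9.81) = 10.245 m.
p_vap/(rho*g) = 6.59*1000 / (1000*9.81) = 0.672 m.
NPSHa = 10.245 - 3.6 - 0.86 - 0.672
      = 5.11 m.

5.11


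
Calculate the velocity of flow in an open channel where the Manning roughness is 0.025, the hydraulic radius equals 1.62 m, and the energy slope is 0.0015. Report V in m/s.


Manning's equation gives V = (1/n) * R^(2/3) * S^(1/2).
First, compute R^(2/3) = 1.62^(2/3) = 1.3794.
Next, S^(1/2) = 0.0015^(1/2) = 0.03873.
Then 1/n = 1/0.025 = 40.0.
V = 40.0 * 1.3794 * 0.03873 = 2.1369 m/s.

2.1369


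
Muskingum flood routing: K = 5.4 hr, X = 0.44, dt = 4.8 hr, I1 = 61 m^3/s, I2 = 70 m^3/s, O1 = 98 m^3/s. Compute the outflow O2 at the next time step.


Muskingum coefficients:
denom = 2*K*(1-X) + dt = 2*5.4*(1-0.44) + 4.8 = 10.848.
C0 = (dt - 2*K*X)/denom = (4.8 - 2*5.4*0.44)/10.848 = 0.0044.
C1 = (dt + 2*K*X)/denom = (4.8 + 2*5.4*0.44)/10.848 = 0.8805.
C2 = (2*K*(1-X) - dt)/denom = 0.115.
O2 = C0*I2 + C1*I1 + C2*O1
   = 0.0044*70 + 0.8805*61 + 0.115*98
   = 65.3 m^3/s.

65.3


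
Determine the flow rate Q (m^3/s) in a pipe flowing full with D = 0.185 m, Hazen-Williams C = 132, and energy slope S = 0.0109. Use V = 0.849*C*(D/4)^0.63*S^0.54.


For a full circular pipe, R = D/4 = 0.185/4 = 0.0462 m.
V = 0.849 * 132 * 0.0462^0.63 * 0.0109^0.54
  = 0.849 * 132 * 0.144218 * 0.087139
  = 1.4084 m/s.
Pipe area A = pi*D^2/4 = pi*0.185^2/4 = 0.0269 m^2.
Q = A * V = 0.0269 * 1.4084 = 0.0379 m^3/s.

0.0379


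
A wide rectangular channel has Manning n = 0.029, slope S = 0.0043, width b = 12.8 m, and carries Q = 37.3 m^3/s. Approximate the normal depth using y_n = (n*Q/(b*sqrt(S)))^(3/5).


We use the wide-channel approximation y_n = (n*Q/(b*sqrt(S)))^(3/5).
sqrt(S) = sqrt(0.0043) = 0.065574.
Numerator: n*Q = 0.029 * 37.3 = 1.0817.
Denominator: b*sqrt(S) = 12.8 * 0.065574 = 0.839347.
arg = 1.2887.
y_n = 1.2887^(3/5) = 1.1644 m.

1.1644


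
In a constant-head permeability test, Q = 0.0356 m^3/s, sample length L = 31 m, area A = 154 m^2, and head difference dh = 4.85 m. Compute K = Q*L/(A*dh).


From K = Q*L / (A*dh):
Numerator: Q*L = 0.0356 * 31 = 1.1036.
Denominator: A*dh = 154 * 4.85 = 746.9.
K = 1.1036 / 746.9 = 0.001478 m/s.

0.001478


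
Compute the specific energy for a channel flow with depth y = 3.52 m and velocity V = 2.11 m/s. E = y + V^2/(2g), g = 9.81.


Specific energy E = y + V^2/(2g).
Velocity head = V^2/(2g) = 2.11^2 / (2*9.81) = 4.4521 / 19.62 = 0.2269 m.
E = 3.52 + 0.2269 = 3.7469 m.

3.7469


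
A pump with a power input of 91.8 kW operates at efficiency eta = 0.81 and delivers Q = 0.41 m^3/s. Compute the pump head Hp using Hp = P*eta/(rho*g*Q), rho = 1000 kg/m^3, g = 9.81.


Pump head formula: Hp = P * eta / (rho * g * Q).
Numerator: P * eta = 91.8 * 1000 * 0.81 = 74358.0 W.
Denominator: rho * g * Q = 1000 * 9.81 * 0.41 = 4022.1.
Hp = 74358.0 / 4022.1 = 18.49 m.

18.49


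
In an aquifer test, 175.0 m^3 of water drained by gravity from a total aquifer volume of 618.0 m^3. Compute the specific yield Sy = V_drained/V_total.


Specific yield Sy = Volume drained / Total volume.
Sy = 175.0 / 618.0
   = 0.2832.

0.2832


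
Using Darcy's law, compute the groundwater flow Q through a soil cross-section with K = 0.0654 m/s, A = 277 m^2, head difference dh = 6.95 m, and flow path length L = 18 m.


Darcy's law: Q = K * A * i, where i = dh/L.
Hydraulic gradient i = 6.95 / 18 = 0.386111.
Q = 0.0654 * 277 * 0.386111
  = 6.9947 m^3/s.

6.9947


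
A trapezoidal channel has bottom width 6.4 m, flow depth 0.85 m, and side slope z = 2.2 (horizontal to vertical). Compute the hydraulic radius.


For a trapezoidal section with side slope z:
A = (b + z*y)*y = (6.4 + 2.2*0.85)*0.85 = 7.029 m^2.
P = b + 2*y*sqrt(1 + z^2) = 6.4 + 2*0.85*sqrt(1 + 2.2^2) = 10.508 m.
R = A/P = 7.029 / 10.508 = 0.669 m.

0.669


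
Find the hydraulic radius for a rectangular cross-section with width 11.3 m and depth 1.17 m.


For a rectangular section:
Flow area A = b * y = 11.3 * 1.17 = 13.22 m^2.
Wetted perimeter P = b + 2y = 11.3 + 2*1.17 = 13.64 m.
Hydraulic radius R = A/P = 13.22 / 13.64 = 0.9693 m.

0.9693


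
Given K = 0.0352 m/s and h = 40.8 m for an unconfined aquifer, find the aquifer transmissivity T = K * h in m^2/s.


Transmissivity is defined as T = K * h.
T = 0.0352 * 40.8
  = 1.4362 m^2/s.

1.4362


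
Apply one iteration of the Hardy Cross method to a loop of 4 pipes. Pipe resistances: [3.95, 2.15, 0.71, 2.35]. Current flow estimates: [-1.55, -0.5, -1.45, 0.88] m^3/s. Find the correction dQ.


Numerator terms (r*Q*|Q|): 3.95*-1.55*|-1.55| = -9.4899; 2.15*-0.5*|-0.5| = -0.5375; 0.71*-1.45*|-1.45| = -1.4928; 2.35*0.88*|0.88| = 1.8198.
Sum of numerator = -9.7003.
Denominator terms (r*|Q|): 3.95*|-1.55| = 6.1225; 2.15*|-0.5| = 1.075; 0.71*|-1.45| = 1.0295; 2.35*|0.88| = 2.068.
2 * sum of denominator = 2 * 10.295 = 20.59.
dQ = --9.7003 / 20.59 = 0.4711 m^3/s.

0.4711


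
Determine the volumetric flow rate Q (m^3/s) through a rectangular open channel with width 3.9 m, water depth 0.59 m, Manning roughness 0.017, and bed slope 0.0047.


For a rectangular channel, the cross-sectional area A = b * y = 3.9 * 0.59 = 2.3 m^2.
The wetted perimeter P = b + 2y = 3.9 + 2*0.59 = 5.08 m.
Hydraulic radius R = A/P = 2.3/5.08 = 0.453 m.
Velocity V = (1/n)*R^(2/3)*S^(1/2) = (1/0.017)*0.453^(2/3)*0.0047^(1/2) = 2.3785 m/s.
Discharge Q = A * V = 2.3 * 2.3785 = 5.473 m^3/s.

5.473


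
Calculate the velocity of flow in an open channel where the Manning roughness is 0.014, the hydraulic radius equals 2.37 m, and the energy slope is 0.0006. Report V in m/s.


Manning's equation gives V = (1/n) * R^(2/3) * S^(1/2).
First, compute R^(2/3) = 2.37^(2/3) = 1.7776.
Next, S^(1/2) = 0.0006^(1/2) = 0.024495.
Then 1/n = 1/0.014 = 71.43.
V = 71.43 * 1.7776 * 0.024495 = 3.1101 m/s.

3.1101


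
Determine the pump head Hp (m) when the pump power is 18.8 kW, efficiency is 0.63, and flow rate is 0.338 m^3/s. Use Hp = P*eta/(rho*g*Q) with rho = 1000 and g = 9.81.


Pump head formula: Hp = P * eta / (rho * g * Q).
Numerator: P * eta = 18.8 * 1000 * 0.63 = 11844.0 W.
Denominator: rho * g * Q = 1000 * 9.81 * 0.338 = 3315.78.
Hp = 11844.0 / 3315.78 = 3.57 m.

3.57


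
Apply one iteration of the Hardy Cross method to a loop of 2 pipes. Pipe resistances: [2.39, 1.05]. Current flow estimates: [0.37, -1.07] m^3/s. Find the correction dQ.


Numerator terms (r*Q*|Q|): 2.39*0.37*|0.37| = 0.3272; 1.05*-1.07*|-1.07| = -1.2021.
Sum of numerator = -0.875.
Denominator terms (r*|Q|): 2.39*|0.37| = 0.8843; 1.05*|-1.07| = 1.1235.
2 * sum of denominator = 2 * 2.0078 = 4.0156.
dQ = --0.875 / 4.0156 = 0.2179 m^3/s.

0.2179


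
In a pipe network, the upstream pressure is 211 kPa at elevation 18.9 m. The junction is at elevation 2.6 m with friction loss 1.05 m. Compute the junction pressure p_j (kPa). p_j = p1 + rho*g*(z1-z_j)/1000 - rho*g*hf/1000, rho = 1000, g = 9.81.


Junction pressure: p_j = p1 + rho*g*(z1 - z_j)/1000 - rho*g*hf/1000.
Elevation term = 1000*9.81*(18.9 - 2.6)/1000 = 159.903 kPa.
Friction term = 1000*9.81*1.05/1000 = 10.3 kPa.
p_j = 211 + 159.903 - 10.3 = 360.6 kPa.

360.6


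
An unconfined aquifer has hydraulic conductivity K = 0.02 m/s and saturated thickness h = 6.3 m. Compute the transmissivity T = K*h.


Transmissivity is defined as T = K * h.
T = 0.02 * 6.3
  = 0.126 m^2/s.

0.126


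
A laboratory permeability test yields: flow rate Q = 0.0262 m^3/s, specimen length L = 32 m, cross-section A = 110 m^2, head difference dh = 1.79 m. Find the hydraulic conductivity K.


From K = Q*L / (A*dh):
Numerator: Q*L = 0.0262 * 32 = 0.8384.
Denominator: A*dh = 110 * 1.79 = 196.9.
K = 0.8384 / 196.9 = 0.004258 m/s.

0.004258


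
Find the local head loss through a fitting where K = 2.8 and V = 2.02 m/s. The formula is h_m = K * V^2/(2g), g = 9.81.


Minor loss formula: h_m = K * V^2/(2g).
V^2 = 2.02^2 = 4.0804.
V^2/(2g) = 4.0804 / 19.62 = 0.208 m.
h_m = 2.8 * 0.208 = 0.5823 m.

0.5823


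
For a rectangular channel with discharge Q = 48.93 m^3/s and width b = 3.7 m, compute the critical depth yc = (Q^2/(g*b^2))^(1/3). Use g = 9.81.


Using yc = (Q^2 / (g * b^2))^(1/3):
Q^2 = 48.93^2 = 2394.14.
g * b^2 = 9.81 * 3.7^2 = 9.81 * 13.69 = 134.3.
Q^2 / (g*b^2) = 2394.14 / 134.3 = 17.8268.
yc = 17.8268^(1/3) = 2.6123 m.

2.6123


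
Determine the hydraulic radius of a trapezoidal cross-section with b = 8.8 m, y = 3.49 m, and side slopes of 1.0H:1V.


For a trapezoidal section with side slope z:
A = (b + z*y)*y = (8.8 + 1.0*3.49)*3.49 = 42.892 m^2.
P = b + 2*y*sqrt(1 + z^2) = 8.8 + 2*3.49*sqrt(1 + 1.0^2) = 18.671 m.
R = A/P = 42.892 / 18.671 = 2.2972 m.

2.2972


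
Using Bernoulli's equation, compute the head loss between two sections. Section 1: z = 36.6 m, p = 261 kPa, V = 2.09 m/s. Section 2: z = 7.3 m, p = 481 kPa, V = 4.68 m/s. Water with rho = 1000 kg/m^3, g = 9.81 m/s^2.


Total head at each section: H = z + p/(rho*g) + V^2/(2g).
H1 = 36.6 + 261*1000/(1000*9.81) + 2.09^2/(2*9.81)
   = 36.6 + 26.606 + 0.2226
   = 63.428 m.
H2 = 7.3 + 481*1000/(1000*9.81) + 4.68^2/(2*9.81)
   = 7.3 + 49.032 + 1.1163
   = 57.448 m.
h_L = H1 - H2 = 63.428 - 57.448 = 5.98 m.

5.98


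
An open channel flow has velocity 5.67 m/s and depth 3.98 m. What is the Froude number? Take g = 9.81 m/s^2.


The Froude number is defined as Fr = V / sqrt(g*y).
g*y = 9.81 * 3.98 = 39.0438.
sqrt(g*y) = sqrt(39.0438) = 6.2485.
Fr = 5.67 / 6.2485 = 0.9074.

0.9074


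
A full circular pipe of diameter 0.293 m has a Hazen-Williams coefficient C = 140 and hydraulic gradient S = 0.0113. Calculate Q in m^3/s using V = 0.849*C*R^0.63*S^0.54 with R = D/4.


For a full circular pipe, R = D/4 = 0.293/4 = 0.0732 m.
V = 0.849 * 140 * 0.0732^0.63 * 0.0113^0.54
  = 0.849 * 140 * 0.192677 * 0.088851
  = 2.0348 m/s.
Pipe area A = pi*D^2/4 = pi*0.293^2/4 = 0.0674 m^2.
Q = A * V = 0.0674 * 2.0348 = 0.1372 m^3/s.

0.1372


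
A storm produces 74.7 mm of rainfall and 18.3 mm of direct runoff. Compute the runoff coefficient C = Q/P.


The runoff coefficient C = runoff depth / rainfall depth.
C = 18.3 / 74.7
  = 0.245.

0.245


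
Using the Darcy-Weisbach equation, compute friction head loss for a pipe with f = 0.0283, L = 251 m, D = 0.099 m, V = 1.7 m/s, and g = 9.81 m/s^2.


Darcy-Weisbach equation: h_f = f * (L/D) * V^2/(2g).
f * L/D = 0.0283 * 251/0.099 = 71.7505.
V^2/(2g) = 1.7^2 / (2*9.81) = 2.89 / 19.62 = 0.1473 m.
h_f = 71.7505 * 0.1473 = 10.569 m.

10.569


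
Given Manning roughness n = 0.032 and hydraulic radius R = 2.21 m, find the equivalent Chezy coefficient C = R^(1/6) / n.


The Chezy coefficient relates to Manning's n through C = R^(1/6) / n.
R^(1/6) = 2.21^(1/6) = 1.141297.
C = 1.141297 / 0.032 = 35.67 m^(1/2)/s.

35.67


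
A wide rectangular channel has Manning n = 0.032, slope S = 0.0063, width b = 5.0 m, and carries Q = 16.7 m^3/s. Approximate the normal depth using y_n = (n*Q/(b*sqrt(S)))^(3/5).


We use the wide-channel approximation y_n = (n*Q/(b*sqrt(S)))^(3/5).
sqrt(S) = sqrt(0.0063) = 0.079373.
Numerator: n*Q = 0.032 * 16.7 = 0.5344.
Denominator: b*sqrt(S) = 5.0 * 0.079373 = 0.396865.
arg = 1.3466.
y_n = 1.3466^(3/5) = 1.1955 m.

1.1955


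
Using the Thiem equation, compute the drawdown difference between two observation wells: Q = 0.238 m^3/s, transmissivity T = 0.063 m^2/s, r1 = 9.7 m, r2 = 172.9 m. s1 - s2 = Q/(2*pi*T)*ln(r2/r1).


Thiem equation: s1 - s2 = Q/(2*pi*T) * ln(r2/r1).
ln(r2/r1) = ln(172.9/9.7) = 2.8806.
Q/(2*pi*T) = 0.238 / (2*pi*0.063) = 0.238 / 0.3958 = 0.6013.
s1 - s2 = 0.6013 * 2.8806 = 1.732 m.

1.732


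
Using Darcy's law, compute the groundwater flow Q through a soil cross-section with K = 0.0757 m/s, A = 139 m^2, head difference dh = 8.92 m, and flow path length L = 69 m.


Darcy's law: Q = K * A * i, where i = dh/L.
Hydraulic gradient i = 8.92 / 69 = 0.129275.
Q = 0.0757 * 139 * 0.129275
  = 1.3603 m^3/s.

1.3603


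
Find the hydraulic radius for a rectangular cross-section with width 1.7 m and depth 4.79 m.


For a rectangular section:
Flow area A = b * y = 1.7 * 4.79 = 8.14 m^2.
Wetted perimeter P = b + 2y = 1.7 + 2*4.79 = 11.28 m.
Hydraulic radius R = A/P = 8.14 / 11.28 = 0.7219 m.

0.7219


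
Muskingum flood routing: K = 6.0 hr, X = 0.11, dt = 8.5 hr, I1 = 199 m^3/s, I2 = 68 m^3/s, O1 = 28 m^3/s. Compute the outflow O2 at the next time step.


Muskingum coefficients:
denom = 2*K*(1-X) + dt = 2*6.0*(1-0.11) + 8.5 = 19.18.
C0 = (dt - 2*K*X)/denom = (8.5 - 2*6.0*0.11)/19.18 = 0.3743.
C1 = (dt + 2*K*X)/denom = (8.5 + 2*6.0*0.11)/19.18 = 0.512.
C2 = (2*K*(1-X) - dt)/denom = 0.1137.
O2 = C0*I2 + C1*I1 + C2*O1
   = 0.3743*68 + 0.512*199 + 0.1137*28
   = 130.52 m^3/s.

130.52


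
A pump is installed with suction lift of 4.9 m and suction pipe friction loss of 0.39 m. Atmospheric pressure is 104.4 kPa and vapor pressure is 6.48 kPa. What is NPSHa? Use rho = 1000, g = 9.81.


NPSHa = p_atm/(rho*g) - z_s - hf_s - p_vap/(rho*g).
p_atm/(rho*g) = 104.4*1000 / (1000*9.81) = 10.642 m.
p_vap/(rho*g) = 6.48*1000 / (1000*9.81) = 0.661 m.
NPSHa = 10.642 - 4.9 - 0.39 - 0.661
      = 4.69 m.

4.69


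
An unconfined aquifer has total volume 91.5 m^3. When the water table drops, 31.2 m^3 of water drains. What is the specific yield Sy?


Specific yield Sy = Volume drained / Total volume.
Sy = 31.2 / 91.5
   = 0.341.

0.341


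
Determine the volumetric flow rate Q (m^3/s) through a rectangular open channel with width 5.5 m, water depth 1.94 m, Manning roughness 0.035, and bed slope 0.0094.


For a rectangular channel, the cross-sectional area A = b * y = 5.5 * 1.94 = 10.67 m^2.
The wetted perimeter P = b + 2y = 5.5 + 2*1.94 = 9.38 m.
Hydraulic radius R = A/P = 10.67/9.38 = 1.1375 m.
Velocity V = (1/n)*R^(2/3)*S^(1/2) = (1/0.035)*1.1375^(2/3)*0.0094^(1/2) = 3.0186 m/s.
Discharge Q = A * V = 10.67 * 3.0186 = 32.208 m^3/s.

32.208


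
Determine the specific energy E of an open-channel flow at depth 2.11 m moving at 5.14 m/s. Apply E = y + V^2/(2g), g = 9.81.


Specific energy E = y + V^2/(2g).
Velocity head = V^2/(2g) = 5.14^2 / (2*9.81) = 26.4196 / 19.62 = 1.3466 m.
E = 2.11 + 1.3466 = 3.4566 m.

3.4566


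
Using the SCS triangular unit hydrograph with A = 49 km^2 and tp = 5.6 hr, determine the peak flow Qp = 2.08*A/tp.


SCS formula: Qp = 2.08 * A / tp.
Qp = 2.08 * 49 / 5.6
   = 101.92 / 5.6
   = 18.2 m^3/s per cm.

18.2


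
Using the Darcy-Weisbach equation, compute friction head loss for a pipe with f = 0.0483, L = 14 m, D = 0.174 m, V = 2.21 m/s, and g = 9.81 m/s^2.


Darcy-Weisbach equation: h_f = f * (L/D) * V^2/(2g).
f * L/D = 0.0483 * 14/0.174 = 3.8862.
V^2/(2g) = 2.21^2 / (2*9.81) = 4.8841 / 19.62 = 0.2489 m.
h_f = 3.8862 * 0.2489 = 0.967 m.

0.967


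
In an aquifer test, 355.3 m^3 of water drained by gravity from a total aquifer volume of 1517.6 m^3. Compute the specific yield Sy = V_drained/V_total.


Specific yield Sy = Volume drained / Total volume.
Sy = 355.3 / 1517.6
   = 0.2341.

0.2341


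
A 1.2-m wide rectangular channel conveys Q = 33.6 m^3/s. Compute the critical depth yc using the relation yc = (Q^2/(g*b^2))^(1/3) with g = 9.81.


Using yc = (Q^2 / (g * b^2))^(1/3):
Q^2 = 33.6^2 = 1128.96.
g * b^2 = 9.81 * 1.2^2 = 9.81 * 1.44 = 14.13.
Q^2 / (g*b^2) = 1128.96 / 14.13 = 79.8981.
yc = 79.8981^(1/3) = 4.3074 m.

4.3074


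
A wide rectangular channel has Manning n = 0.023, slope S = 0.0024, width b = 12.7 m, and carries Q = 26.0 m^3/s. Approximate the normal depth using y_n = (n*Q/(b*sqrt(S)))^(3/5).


We use the wide-channel approximation y_n = (n*Q/(b*sqrt(S)))^(3/5).
sqrt(S) = sqrt(0.0024) = 0.04899.
Numerator: n*Q = 0.023 * 26.0 = 0.598.
Denominator: b*sqrt(S) = 12.7 * 0.04899 = 0.622173.
arg = 0.9612.
y_n = 0.9612^(3/5) = 0.9765 m.

0.9765


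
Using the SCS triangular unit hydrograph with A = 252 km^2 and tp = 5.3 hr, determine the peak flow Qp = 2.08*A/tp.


SCS formula: Qp = 2.08 * A / tp.
Qp = 2.08 * 252 / 5.3
   = 524.16 / 5.3
   = 98.9 m^3/s per cm.

98.9


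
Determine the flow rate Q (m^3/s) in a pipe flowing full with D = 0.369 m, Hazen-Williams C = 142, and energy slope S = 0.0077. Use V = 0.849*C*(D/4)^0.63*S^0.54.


For a full circular pipe, R = D/4 = 0.369/4 = 0.0922 m.
V = 0.849 * 142 * 0.0922^0.63 * 0.0077^0.54
  = 0.849 * 142 * 0.222807 * 0.072228
  = 1.9401 m/s.
Pipe area A = pi*D^2/4 = pi*0.369^2/4 = 0.1069 m^2.
Q = A * V = 0.1069 * 1.9401 = 0.2075 m^3/s.

0.2075


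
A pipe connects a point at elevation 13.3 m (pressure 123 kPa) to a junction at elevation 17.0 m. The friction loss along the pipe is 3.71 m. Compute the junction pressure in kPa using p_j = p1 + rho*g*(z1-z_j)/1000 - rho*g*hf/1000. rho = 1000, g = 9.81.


Junction pressure: p_j = p1 + rho*g*(z1 - z_j)/1000 - rho*g*hf/1000.
Elevation term = 1000*9.81*(13.3 - 17.0)/1000 = -36.297 kPa.
Friction term = 1000*9.81*3.71/1000 = 36.395 kPa.
p_j = 123 + -36.297 - 36.395 = 50.31 kPa.

50.31


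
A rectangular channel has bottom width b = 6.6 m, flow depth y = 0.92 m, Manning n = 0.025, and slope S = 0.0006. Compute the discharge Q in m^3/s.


For a rectangular channel, the cross-sectional area A = b * y = 6.6 * 0.92 = 6.07 m^2.
The wetted perimeter P = b + 2y = 6.6 + 2*0.92 = 8.44 m.
Hydraulic radius R = A/P = 6.07/8.44 = 0.7194 m.
Velocity V = (1/n)*R^(2/3)*S^(1/2) = (1/0.025)*0.7194^(2/3)*0.0006^(1/2) = 0.7867 m/s.
Discharge Q = A * V = 6.07 * 0.7867 = 4.777 m^3/s.

4.777


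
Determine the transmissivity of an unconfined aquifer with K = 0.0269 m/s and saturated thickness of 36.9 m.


Transmissivity is defined as T = K * h.
T = 0.0269 * 36.9
  = 0.9926 m^2/s.

0.9926


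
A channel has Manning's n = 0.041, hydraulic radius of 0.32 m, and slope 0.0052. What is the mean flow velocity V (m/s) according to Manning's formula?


Manning's equation gives V = (1/n) * R^(2/3) * S^(1/2).
First, compute R^(2/3) = 0.32^(2/3) = 0.4678.
Next, S^(1/2) = 0.0052^(1/2) = 0.072111.
Then 1/n = 1/0.041 = 24.39.
V = 24.39 * 0.4678 * 0.072111 = 0.8228 m/s.

0.8228


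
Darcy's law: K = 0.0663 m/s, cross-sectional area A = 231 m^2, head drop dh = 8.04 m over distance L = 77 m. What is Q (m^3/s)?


Darcy's law: Q = K * A * i, where i = dh/L.
Hydraulic gradient i = 8.04 / 77 = 0.104416.
Q = 0.0663 * 231 * 0.104416
  = 1.5992 m^3/s.

1.5992


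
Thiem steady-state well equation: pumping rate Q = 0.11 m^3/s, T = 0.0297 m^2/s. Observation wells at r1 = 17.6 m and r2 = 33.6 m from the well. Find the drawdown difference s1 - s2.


Thiem equation: s1 - s2 = Q/(2*pi*T) * ln(r2/r1).
ln(r2/r1) = ln(33.6/17.6) = 0.6466.
Q/(2*pi*T) = 0.11 / (2*pi*0.0297) = 0.11 / 0.1866 = 0.5895.
s1 - s2 = 0.5895 * 0.6466 = 0.3812 m.

0.3812


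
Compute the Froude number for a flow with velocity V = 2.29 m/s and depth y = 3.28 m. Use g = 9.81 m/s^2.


The Froude number is defined as Fr = V / sqrt(g*y).
g*y = 9.81 * 3.28 = 32.1768.
sqrt(g*y) = sqrt(32.1768) = 5.6725.
Fr = 2.29 / 5.6725 = 0.4037.

0.4037


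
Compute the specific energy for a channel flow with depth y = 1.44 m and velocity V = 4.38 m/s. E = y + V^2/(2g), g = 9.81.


Specific energy E = y + V^2/(2g).
Velocity head = V^2/(2g) = 4.38^2 / (2*9.81) = 19.1844 / 19.62 = 0.9778 m.
E = 1.44 + 0.9778 = 2.4178 m.

2.4178


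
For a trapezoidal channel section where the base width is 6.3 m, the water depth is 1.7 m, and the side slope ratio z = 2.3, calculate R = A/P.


For a trapezoidal section with side slope z:
A = (b + z*y)*y = (6.3 + 2.3*1.7)*1.7 = 17.357 m^2.
P = b + 2*y*sqrt(1 + z^2) = 6.3 + 2*1.7*sqrt(1 + 2.3^2) = 14.827 m.
R = A/P = 17.357 / 14.827 = 1.1706 m.

1.1706


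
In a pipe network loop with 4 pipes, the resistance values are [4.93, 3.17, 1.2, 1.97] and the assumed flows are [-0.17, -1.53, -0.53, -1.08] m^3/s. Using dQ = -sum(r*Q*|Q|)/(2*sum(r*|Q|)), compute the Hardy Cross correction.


Numerator terms (r*Q*|Q|): 4.93*-0.17*|-0.17| = -0.1425; 3.17*-1.53*|-1.53| = -7.4207; 1.2*-0.53*|-0.53| = -0.3371; 1.97*-1.08*|-1.08| = -2.2978.
Sum of numerator = -10.198.
Denominator terms (r*|Q|): 4.93*|-0.17| = 0.8381; 3.17*|-1.53| = 4.8501; 1.2*|-0.53| = 0.636; 1.97*|-1.08| = 2.1276.
2 * sum of denominator = 2 * 8.4518 = 16.9036.
dQ = --10.198 / 16.9036 = 0.6033 m^3/s.

0.6033


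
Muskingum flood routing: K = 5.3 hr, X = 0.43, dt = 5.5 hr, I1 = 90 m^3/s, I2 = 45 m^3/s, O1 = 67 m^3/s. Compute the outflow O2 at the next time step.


Muskingum coefficients:
denom = 2*K*(1-X) + dt = 2*5.3*(1-0.43) + 5.5 = 11.542.
C0 = (dt - 2*K*X)/denom = (5.5 - 2*5.3*0.43)/11.542 = 0.0816.
C1 = (dt + 2*K*X)/denom = (5.5 + 2*5.3*0.43)/11.542 = 0.8714.
C2 = (2*K*(1-X) - dt)/denom = 0.047.
O2 = C0*I2 + C1*I1 + C2*O1
   = 0.0816*45 + 0.8714*90 + 0.047*67
   = 85.25 m^3/s.

85.25


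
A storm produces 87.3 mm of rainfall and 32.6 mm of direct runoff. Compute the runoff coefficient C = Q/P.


The runoff coefficient C = runoff depth / rainfall depth.
C = 32.6 / 87.3
  = 0.3734.

0.3734


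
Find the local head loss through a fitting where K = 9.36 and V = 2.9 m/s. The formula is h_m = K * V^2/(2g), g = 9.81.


Minor loss formula: h_m = K * V^2/(2g).
V^2 = 2.9^2 = 8.41.
V^2/(2g) = 8.41 / 19.62 = 0.4286 m.
h_m = 9.36 * 0.4286 = 4.0121 m.

4.0121


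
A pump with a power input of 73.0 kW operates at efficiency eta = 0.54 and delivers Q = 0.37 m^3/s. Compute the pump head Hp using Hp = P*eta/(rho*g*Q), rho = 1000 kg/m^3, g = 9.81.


Pump head formula: Hp = P * eta / (rho * g * Q).
Numerator: P * eta = 73.0 * 1000 * 0.54 = 39420.0 W.
Denominator: rho * g * Q = 1000 * 9.81 * 0.37 = 3629.7.
Hp = 39420.0 / 3629.7 = 10.86 m.

10.86


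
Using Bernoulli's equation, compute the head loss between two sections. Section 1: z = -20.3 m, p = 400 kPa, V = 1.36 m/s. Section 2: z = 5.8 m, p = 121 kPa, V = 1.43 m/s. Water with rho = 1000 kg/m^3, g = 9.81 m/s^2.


Total head at each section: H = z + p/(rho*g) + V^2/(2g).
H1 = -20.3 + 400*1000/(1000*9.81) + 1.36^2/(2*9.81)
   = -20.3 + 40.775 + 0.0943
   = 20.569 m.
H2 = 5.8 + 121*1000/(1000*9.81) + 1.43^2/(2*9.81)
   = 5.8 + 12.334 + 0.1042
   = 18.239 m.
h_L = H1 - H2 = 20.569 - 18.239 = 2.33 m.

2.33


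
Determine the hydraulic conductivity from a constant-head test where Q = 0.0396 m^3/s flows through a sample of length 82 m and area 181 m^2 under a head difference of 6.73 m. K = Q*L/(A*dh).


From K = Q*L / (A*dh):
Numerator: Q*L = 0.0396 * 82 = 3.2472.
Denominator: A*dh = 181 * 6.73 = 1218.13.
K = 3.2472 / 1218.13 = 0.002666 m/s.

0.002666


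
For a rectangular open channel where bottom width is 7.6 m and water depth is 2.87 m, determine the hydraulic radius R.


For a rectangular section:
Flow area A = b * y = 7.6 * 2.87 = 21.81 m^2.
Wetted perimeter P = b + 2y = 7.6 + 2*2.87 = 13.34 m.
Hydraulic radius R = A/P = 21.81 / 13.34 = 1.6351 m.

1.6351


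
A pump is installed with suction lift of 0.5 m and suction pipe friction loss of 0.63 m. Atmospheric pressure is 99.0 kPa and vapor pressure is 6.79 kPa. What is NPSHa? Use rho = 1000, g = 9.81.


NPSHa = p_atm/(rho*g) - z_s - hf_s - p_vap/(rho*g).
p_atm/(rho*g) = 99.0*1000 / (1000*9.81) = 10.092 m.
p_vap/(rho*g) = 6.79*1000 / (1000*9.81) = 0.692 m.
NPSHa = 10.092 - 0.5 - 0.63 - 0.692
      = 8.27 m.

8.27


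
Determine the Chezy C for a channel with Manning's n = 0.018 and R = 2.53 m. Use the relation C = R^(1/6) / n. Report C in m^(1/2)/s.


The Chezy coefficient relates to Manning's n through C = R^(1/6) / n.
R^(1/6) = 2.53^(1/6) = 1.167311.
C = 1.167311 / 0.018 = 64.85 m^(1/2)/s.

64.85


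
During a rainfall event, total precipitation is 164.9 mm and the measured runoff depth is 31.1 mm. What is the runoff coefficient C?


The runoff coefficient C = runoff depth / rainfall depth.
C = 31.1 / 164.9
  = 0.1886.

0.1886


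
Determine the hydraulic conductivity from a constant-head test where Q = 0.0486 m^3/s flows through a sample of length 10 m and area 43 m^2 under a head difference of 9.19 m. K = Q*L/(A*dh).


From K = Q*L / (A*dh):
Numerator: Q*L = 0.0486 * 10 = 0.486.
Denominator: A*dh = 43 * 9.19 = 395.17.
K = 0.486 / 395.17 = 0.00123 m/s.

0.00123


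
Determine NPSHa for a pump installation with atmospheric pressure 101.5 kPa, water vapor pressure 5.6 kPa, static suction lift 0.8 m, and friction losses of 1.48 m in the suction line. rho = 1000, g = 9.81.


NPSHa = p_atm/(rho*g) - z_s - hf_s - p_vap/(rho*g).
p_atm/(rho*g) = 101.5*1000 / (1000*9.81) = 10.347 m.
p_vap/(rho*g) = 5.6*1000 / (1000*9.81) = 0.571 m.
NPSHa = 10.347 - 0.8 - 1.48 - 0.571
      = 7.5 m.

7.5


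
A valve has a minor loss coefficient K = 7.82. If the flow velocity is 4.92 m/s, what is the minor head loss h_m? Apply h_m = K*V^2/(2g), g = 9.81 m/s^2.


Minor loss formula: h_m = K * V^2/(2g).
V^2 = 4.92^2 = 24.2064.
V^2/(2g) = 24.2064 / 19.62 = 1.2338 m.
h_m = 7.82 * 1.2338 = 9.648 m.

9.648


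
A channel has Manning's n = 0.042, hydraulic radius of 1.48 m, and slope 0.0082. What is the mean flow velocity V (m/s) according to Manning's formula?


Manning's equation gives V = (1/n) * R^(2/3) * S^(1/2).
First, compute R^(2/3) = 1.48^(2/3) = 1.2987.
Next, S^(1/2) = 0.0082^(1/2) = 0.090554.
Then 1/n = 1/0.042 = 23.81.
V = 23.81 * 1.2987 * 0.090554 = 2.8 m/s.

2.8


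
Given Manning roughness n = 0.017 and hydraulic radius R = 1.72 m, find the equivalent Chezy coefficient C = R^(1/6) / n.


The Chezy coefficient relates to Manning's n through C = R^(1/6) / n.
R^(1/6) = 1.72^(1/6) = 1.094598.
C = 1.094598 / 0.017 = 64.39 m^(1/2)/s.

64.39


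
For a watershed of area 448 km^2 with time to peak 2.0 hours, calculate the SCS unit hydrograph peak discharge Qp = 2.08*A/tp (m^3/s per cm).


SCS formula: Qp = 2.08 * A / tp.
Qp = 2.08 * 448 / 2.0
   = 931.84 / 2.0
   = 465.92 m^3/s per cm.

465.92


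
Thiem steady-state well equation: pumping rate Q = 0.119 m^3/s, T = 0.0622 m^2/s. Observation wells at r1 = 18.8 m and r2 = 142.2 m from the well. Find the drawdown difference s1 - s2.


Thiem equation: s1 - s2 = Q/(2*pi*T) * ln(r2/r1).
ln(r2/r1) = ln(142.2/18.8) = 2.0234.
Q/(2*pi*T) = 0.119 / (2*pi*0.0622) = 0.119 / 0.3908 = 0.3045.
s1 - s2 = 0.3045 * 2.0234 = 0.6161 m.

0.6161
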